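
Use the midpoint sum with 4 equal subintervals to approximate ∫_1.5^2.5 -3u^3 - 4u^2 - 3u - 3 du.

Δu = (2.5 − 1.5)/4 = 0.25.
Midpoints: 1.625, 1.875, 2.125, 2.375.
f(1.625) = -16031/512, f(1.875) = -21741/512, f(2.125) = -28787/512, f(2.375) = -37313/512.
Sum = Δu · [f(1.625) + f(1.875) + f(2.125) + f(2.375)].
Sum = -50.71875.

-50.71875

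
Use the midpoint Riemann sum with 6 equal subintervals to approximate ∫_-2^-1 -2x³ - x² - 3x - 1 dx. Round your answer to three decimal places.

Δx = (-1 − (-2))/6 = 1/6.
Midpoints: -23/12, -1.75, -19/12, -17/12, -1.25, -13/12.
f(-23/12) = 13097/864, f(-1.75) = 11.90625, f(-19/12) = 7933/864, f(-17/12) = 5987/864, f(-1.25) = 5.09375, f(-13/12) = 3127/864.
Sum = Δx · [f(-23/12) + f(-1.75) + f(-19/12) + ...].
Sum ≈ 8.648.

8.648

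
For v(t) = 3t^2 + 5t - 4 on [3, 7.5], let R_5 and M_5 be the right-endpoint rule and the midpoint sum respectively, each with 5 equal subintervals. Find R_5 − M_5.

R_5 = 570.735.
M_5 = 494.08875.
R_5 − M_5 = 76.64625.

76.64625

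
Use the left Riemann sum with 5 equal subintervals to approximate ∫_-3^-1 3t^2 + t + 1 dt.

28.56

Δt = (-1 − (-3))/5 = 0.4.
Left endpoints: -3, -2.6, -2.2, -1.8, -1.4.
f(-3) = 25, f(-2.6) = 18.68, f(-2.2) = 13.32, f(-1.8) = 8.92, f(-1.4) = 5.48.
Sum = Δt · [f(-3) + f(-2.6) + f(-2.2) + f(-1.8) + f(-1.4)].
Sum = 28.56.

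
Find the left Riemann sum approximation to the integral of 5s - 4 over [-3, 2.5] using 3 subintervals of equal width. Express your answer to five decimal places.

-54.08333

Δs = (2.5 − (-3))/3 = 11/6.
Left endpoints: -3, -7/6, 2/3.
f(-3) = -19, f(-7/6) = -59/6, f(2/3) = -2/3.
Sum = Δs · [f(-3) + f(-7/6) + f(2/3)].
Sum ≈ -54.08333.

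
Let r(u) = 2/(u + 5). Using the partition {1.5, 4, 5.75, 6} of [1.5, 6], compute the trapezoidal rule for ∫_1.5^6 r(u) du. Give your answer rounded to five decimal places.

1.06561

Subinterval widths: 2.5, 1.75, 0.25.
r(1.5) = 4/13, r(4) = 2/9, r(5.75) = 8/43, r(6) = 2/11.
On each subinterval the trapezoid contributes (Δu_i/2)·[r(u_{i-1}) + r(u_i)].
Sum ≈ 1.06561.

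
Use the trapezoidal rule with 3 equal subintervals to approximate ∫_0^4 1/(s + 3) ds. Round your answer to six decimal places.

0.860447

Δs = (4 − 0)/3 = 4/3.
f(0) = 1/3, f(4/3) = 3/13, f(8/3) = 3/17, f(4) = 1/7.
T_3 = (Δs/2)·[f(s_0) + 2f(s_1) + 2f(s_2) + f(s_3)].
Sum ≈ 0.860447.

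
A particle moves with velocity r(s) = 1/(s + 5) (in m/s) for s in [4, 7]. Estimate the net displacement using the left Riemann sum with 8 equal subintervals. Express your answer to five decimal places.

0.29295

Δs = (7 − 4)/8 = 0.375.
Left endpoints: 4, 4.375, 4.75, 5.125, 5.5, 5.875, 6.25, 6.625.
r(4) = 1/9, r(4.375) = 8/75, r(4.75) = 4/39, r(5.125) = 8/81, r(5.5) = 2/21, r(5.875) = 8/87, r(6.25) = 4/45, r(6.625) = 8/93.
Sum = Δs · [r(4) + r(4.375) + r(4.75) + ...].
Sum ≈ 0.29295.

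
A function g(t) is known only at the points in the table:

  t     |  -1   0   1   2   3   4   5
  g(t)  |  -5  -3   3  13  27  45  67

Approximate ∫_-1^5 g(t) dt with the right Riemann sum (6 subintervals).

Δt = 1.
Sum = 1·[(-3) + 3 + 13 + 27 + 45 + 67] = 152.

152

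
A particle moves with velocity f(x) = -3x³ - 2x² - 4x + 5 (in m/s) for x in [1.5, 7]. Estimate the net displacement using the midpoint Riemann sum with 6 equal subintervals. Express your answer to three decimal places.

Δx = (7 − 1.5)/6 = 11/12.
Midpoints: 47/24, 2.875, 91/24, 113/24, 5.625, 157/24.
f(47/24) = -50741/1536, f(2.875) = -48293/512, f(91/24) = -932915/4608, f(113/24) = -190105/512, f(5.625) = -314735/512, f(157/24) = -4361813/4608.
Sum = Δx · [f(47/24) + f(2.875) + f(91/24) + ...].
Sum ≈ -2073.868.

-2073.868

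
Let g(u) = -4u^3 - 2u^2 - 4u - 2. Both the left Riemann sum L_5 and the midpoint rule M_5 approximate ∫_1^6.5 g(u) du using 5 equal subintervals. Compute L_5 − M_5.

L_5 = -1452.66.
M_5 = -2033.91375.
L_5 − M_5 = 581.25375.

581.25375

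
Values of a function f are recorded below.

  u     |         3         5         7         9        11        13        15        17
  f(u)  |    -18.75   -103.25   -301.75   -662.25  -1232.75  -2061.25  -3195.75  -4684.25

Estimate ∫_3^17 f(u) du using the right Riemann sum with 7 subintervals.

Δu = 2.
Sum = 2·[(-103.25) + (-301.75) + (-662.25) + (-1232.75) + (-2061.25) + (-3195.75) + (-4684.25)] = -24482.5.

-24482.5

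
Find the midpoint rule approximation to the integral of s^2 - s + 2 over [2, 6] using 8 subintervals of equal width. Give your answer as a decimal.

61.25

Δs = (6 − 2)/8 = 0.5.
Midpoints: 2.25, 2.75, 3.25, 3.75, 4.25, 4.75, 5.25, 5.75.
f(2.25) = 4.8125, f(2.75) = 6.8125, f(3.25) = 9.3125, f(3.75) = 12.3125, f(4.25) = 15.8125, f(4.75) = 19.8125, f(5.25) = 24.3125, f(5.75) = 29.3125.
Sum = Δs · [f(2.25) + f(2.75) + f(3.25) + ...].
Sum = 61.25.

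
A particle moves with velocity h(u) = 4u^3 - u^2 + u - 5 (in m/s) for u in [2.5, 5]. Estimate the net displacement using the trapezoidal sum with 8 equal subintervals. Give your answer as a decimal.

Δu = (5 − 2.5)/8 = 0.3125.
h(2.5) = 53.75, h(2.8125) = 80785/1024, h(3.125) = 110.4296875, h(3.4375) = 152675/1024, h(3.75) = 195.625, h(4.0625) = 256765/1024, h(4.375) = 315.1953125, h(4.6875) = 399055/1024, h(5) = 475.
T_8 = (Δu/2)·[h(u_0) + 2h(u_1) + ... + 2h(u_{7}) + h(u_8)].
Sum = 548.14453125.

548.14453125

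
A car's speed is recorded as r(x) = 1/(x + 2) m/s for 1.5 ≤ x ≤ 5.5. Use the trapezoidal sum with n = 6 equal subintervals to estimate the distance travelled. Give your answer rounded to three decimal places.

0.764

Δx = (5.5 − 1.5)/6 = 2/3.
r(1.5) = 2/7, r(13/6) = 0.24, r(17/6) = 6/29, r(3.5) = 2/11, r(25/6) = 6/37, r(29/6) = 6/41, r(5.5) = 2/15.
T_6 = (Δx/2)·[r(x_0) + 2r(x_1) + ... + 2r(x_{5}) + r(x_6)].
Sum ≈ 0.764.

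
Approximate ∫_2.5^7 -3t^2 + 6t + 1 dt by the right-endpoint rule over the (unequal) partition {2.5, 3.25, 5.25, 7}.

Subinterval widths: 0.75, 2, 1.75.
Right endpoints: 3.25, 5.25, 7.
f(3.25) = -11.1875, f(5.25) = -50.1875, f(7) = -104.
Sum = Σ Δt_i · f(t_i).
Sum = -290.765625.

-290.765625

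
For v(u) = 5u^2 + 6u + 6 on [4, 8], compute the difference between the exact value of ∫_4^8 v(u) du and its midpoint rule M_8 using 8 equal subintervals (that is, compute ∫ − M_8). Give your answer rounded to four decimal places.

0.4167

Exact integral: ∫_4^8 v(u) du ≈ 914.666667.
M_8 = 914.25.
Error ≈ 914.666667 − 914.25 ≈ 0.4167.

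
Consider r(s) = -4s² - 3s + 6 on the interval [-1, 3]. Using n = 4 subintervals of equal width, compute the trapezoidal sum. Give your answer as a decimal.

-28

Δs = (3 − (-1))/4 = 1.
r(-1) = 5, r(0) = 6, r(1) = -1, r(2) = -16, r(3) = -39.
T_4 = (Δs/2)·[r(s_0) + 2r(s_1) + 2r(s_2) + 2r(s_3) + r(s_4)].
Sum = -28.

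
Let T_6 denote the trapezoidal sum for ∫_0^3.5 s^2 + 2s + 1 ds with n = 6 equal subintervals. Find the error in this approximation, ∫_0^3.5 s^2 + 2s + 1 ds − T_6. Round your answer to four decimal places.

Exact integral: ∫_0^3.5 f(s) ds ≈ 30.041667.
T_6 ≈ 30.240162.
Error ≈ 30.041667 − 30.240162 ≈ -0.1985.

-0.1985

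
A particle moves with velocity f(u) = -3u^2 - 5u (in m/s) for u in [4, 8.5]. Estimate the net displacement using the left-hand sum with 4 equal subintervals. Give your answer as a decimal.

-586.01953125

Δu = (8.5 − 4)/4 = 1.125.
Left endpoints: 4, 5.125, 6.25, 7.375.
f(4) = -68, f(5.125) = -104.421875, f(6.25) = -148.4375, f(7.375) = -200.046875.
Sum = Δu · [f(4) + f(5.125) + f(6.25) + f(7.375)].
Sum = -586.01953125.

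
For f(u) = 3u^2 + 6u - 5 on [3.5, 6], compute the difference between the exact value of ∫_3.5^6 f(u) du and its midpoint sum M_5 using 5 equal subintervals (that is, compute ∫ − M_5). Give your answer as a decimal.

Exact integral: ∫_3.5^6 f(u) du = 231.875.
M_5 = 231.71875.
Error = 231.875 − 231.71875 = 0.15625.

0.15625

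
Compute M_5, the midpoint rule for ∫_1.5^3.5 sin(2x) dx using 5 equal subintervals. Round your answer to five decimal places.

Δx = (3.5 − 1.5)/5 = 0.4.
Midpoints: 1.7, 2.1, 2.5, 2.9, 3.3.
f(1.7) ≈ -0.25554, f(2.1) ≈ -0.87158, f(2.5) ≈ -0.95892, f(2.9) ≈ -0.46460, f(3.3) ≈ 0.31154.
Sum = Δx · [f(1.7) + f(2.1) + f(2.5) + f(2.9) + f(3.3)].
Sum ≈ -0.89564.

-0.89564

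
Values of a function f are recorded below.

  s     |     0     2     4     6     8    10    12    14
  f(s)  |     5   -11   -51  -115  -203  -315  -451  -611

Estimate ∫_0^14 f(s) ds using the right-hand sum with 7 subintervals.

Δs = 2.
Sum = 2·[(-11) + (-51) + (-115) + (-203) + (-315) + (-451) + (-611)] = -3514.

-3514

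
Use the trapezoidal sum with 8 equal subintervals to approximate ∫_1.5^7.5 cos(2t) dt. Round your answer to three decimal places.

Δt = (7.5 − 1.5)/8 = 0.75.
f(1.5) ≈ -0.990, f(2.25) ≈ -0.211, f(3) ≈ 0.960, f(3.75) ≈ 0.347, f(4.5) ≈ -0.911, f(5.25) ≈ -0.476, f(6) ≈ 0.844, f(6.75) ≈ 0.595, f(7.5) ≈ -0.760.
T_8 = (Δt/2)·[f(t_0) + 2f(t_1) + ... + 2f(t_{7}) + f(t_8)].
Sum ≈ 0.205.

0.205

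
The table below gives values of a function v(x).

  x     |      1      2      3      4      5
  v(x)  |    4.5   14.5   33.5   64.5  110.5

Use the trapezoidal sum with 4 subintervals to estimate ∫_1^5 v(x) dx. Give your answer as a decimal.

170

Δx = 1.
T_4 = (1/2)·[4.5 + 2·14.5 + 2·33.5 + 2·64.5 + 110.5] = 170.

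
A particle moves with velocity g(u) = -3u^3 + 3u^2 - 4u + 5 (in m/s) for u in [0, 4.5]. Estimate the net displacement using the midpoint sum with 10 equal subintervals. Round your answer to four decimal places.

Δu = (4.5 − 0)/10 = 0.45.
Midpoints: 0.225, 0.675, 1.125, 1.575, 2.025, 2.475, 2.925, 3.375, 3.825, 4.275.
g(0.225) = 269933/64000, g(0.675) = 175631/64000, g(1.125) = 13/512, g(1.575) = -357061/64000, g(2.025) = -1005403/64000, g(2.475) = -2048377/64000, g(2.925) = -3590959/64000, g(3.375) = -45905/512, g(3.825) = -8594851/64000, g(4.275) = -12266113/64000.
Sum = Δu · [g(0.225) + g(0.675) + g(1.125) + ...].
Sum ≈ -233.1120.

-233.1120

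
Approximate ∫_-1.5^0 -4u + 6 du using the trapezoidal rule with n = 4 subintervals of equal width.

Δu = (0 − (-1.5))/4 = 0.375.
f(-1.5) = 12, f(-1.125) = 10.5, f(-0.75) = 9, f(-0.375) = 7.5, f(0) = 6.
T_4 = (Δu/2)·[f(u_0) + 2f(u_1) + 2f(u_2) + 2f(u_3) + f(u_4)].
Sum = 13.5.

13.5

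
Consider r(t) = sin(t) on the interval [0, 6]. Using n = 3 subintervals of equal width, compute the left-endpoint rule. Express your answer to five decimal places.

Δt = (6 − 0)/3 = 2.
Left endpoints: 0, 2, 4.
r(0) ≈ 0.00000, r(2) ≈ 0.90930, r(4) ≈ -0.75680.
Sum = Δt · [r(0) + r(2) + r(4)].
Sum ≈ 0.30499.

0.30499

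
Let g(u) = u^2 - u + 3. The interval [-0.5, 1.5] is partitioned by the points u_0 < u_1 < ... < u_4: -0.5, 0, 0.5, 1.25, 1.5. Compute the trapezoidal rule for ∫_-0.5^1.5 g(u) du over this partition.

Subinterval widths: 0.5, 0.5, 0.75, 0.25.
g(-0.5) = 3.75, g(0) = 3, g(0.5) = 2.75, g(1.25) = 3.3125, g(1.5) = 3.75.
On each subinterval the trapezoid contributes (Δu_i/2)·[g(u_{i-1}) + g(u_i)].
Sum = 6.28125.

6.28125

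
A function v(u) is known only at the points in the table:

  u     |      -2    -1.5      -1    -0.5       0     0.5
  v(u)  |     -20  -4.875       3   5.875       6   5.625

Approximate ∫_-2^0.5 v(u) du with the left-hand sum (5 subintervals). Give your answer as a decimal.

Δu = 0.5.
Sum = 0.5·[(-20) + (-4.875) + 3 + 5.875 + 6] = -5.

-5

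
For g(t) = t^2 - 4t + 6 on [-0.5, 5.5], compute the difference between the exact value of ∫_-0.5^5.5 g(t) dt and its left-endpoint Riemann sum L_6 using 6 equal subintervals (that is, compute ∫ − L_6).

2

Exact integral: ∫_-0.5^5.5 g(t) dt = 31.5.
L_6 = 29.5.
Error = 31.5 − 29.5 = 2.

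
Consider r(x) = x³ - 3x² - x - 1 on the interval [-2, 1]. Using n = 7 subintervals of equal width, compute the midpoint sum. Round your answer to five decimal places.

Δx = (1 − (-2))/7 = 3/7.
Midpoints: -25/14, -19/14, -13/14, -0.5, -1/14, 5/14, 11/14.
r(-25/14) = -39719/2744, r(-19/14) = -21041/2744, r(-13/14) = -9491/2744, r(-0.5) = -1.375, r(-1/14) = -2591/2744, r(5/14) = -4649/2744, r(11/14) = -8651/2744.
Sum = Δx · [r(-25/14) + r(-19/14) + r(-13/14) + ...].
Sum ≈ -14.04337.

-14.04337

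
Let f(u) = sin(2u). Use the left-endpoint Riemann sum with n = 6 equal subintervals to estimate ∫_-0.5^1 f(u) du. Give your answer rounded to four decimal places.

Δu = (1 − (-0.5))/6 = 0.25.
Left endpoints: -0.5, -0.25, 0, 0.25, 0.5, 0.75.
f(-0.5) ≈ -0.8415, f(-0.25) ≈ -0.4794, f(0) ≈ 0.0000, f(0.25) ≈ 0.4794, f(0.5) ≈ 0.8415, f(0.75) ≈ 0.9975.
Sum = Δu · [f(-0.5) + f(-0.25) + f(0) + ...].
Sum ≈ 0.2494.

0.2494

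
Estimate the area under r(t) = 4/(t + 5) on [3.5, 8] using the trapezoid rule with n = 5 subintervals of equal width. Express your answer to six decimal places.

1.701669

Δt = (8 − 3.5)/5 = 0.9.
r(3.5) = 8/17, r(4.4) = 20/47, r(5.3) = 40/103, r(6.2) = 5/14, r(7.1) = 40/121, r(8) = 4/13.
T_5 = (Δt/2)·[r(t_0) + 2r(t_1) + ... + 2r(t_{4}) + r(t_5)].
Sum ≈ 1.701669.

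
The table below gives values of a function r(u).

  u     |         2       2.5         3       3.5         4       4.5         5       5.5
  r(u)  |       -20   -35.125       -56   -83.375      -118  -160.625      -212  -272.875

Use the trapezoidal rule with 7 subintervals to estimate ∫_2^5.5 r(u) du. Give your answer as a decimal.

-405.78125

Δu = 0.5.
T_7 = (0.5/2)·[(-20) + 2·(-35.125) + 2·(-56) + 2·(-83.375) + 2·(-118) + 2·(-160.625) + 2·(-212) + (-272.875)] = -405.78125.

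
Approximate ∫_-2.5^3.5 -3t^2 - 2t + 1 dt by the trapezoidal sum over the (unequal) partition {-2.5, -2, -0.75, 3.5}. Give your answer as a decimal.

-97.921875

Subinterval widths: 0.5, 1.25, 4.25.
f(-2.5) = -12.75, f(-2) = -7, f(-0.75) = 0.8125, f(3.5) = -42.75.
On each subinterval the trapezoid contributes (Δt_i/2)·[f(t_{i-1}) + f(t_i)].
Sum = -97.921875.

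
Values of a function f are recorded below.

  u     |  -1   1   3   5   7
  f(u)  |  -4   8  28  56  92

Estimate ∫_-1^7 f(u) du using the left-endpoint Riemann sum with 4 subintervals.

176

Δu = 2.
Sum = 2·[(-4) + 8 + 28 + 56] = 176.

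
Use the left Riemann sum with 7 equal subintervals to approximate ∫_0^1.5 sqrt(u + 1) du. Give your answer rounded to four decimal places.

Δu = (1.5 − 0)/7 = 3/14.
Left endpoints: 0, 3/14, 3/7, 9/14, 6/7, 15/14, 9/7.
f(0) ≈ 1.0000, f(3/14) ≈ 1.1019, f(3/7) ≈ 1.1952, f(9/14) ≈ 1.2817, f(6/7) ≈ 1.3628, f(15/14) ≈ 1.4392, f(9/7) ≈ 1.5119.
Sum = Δu · [f(0) + f(3/14) + f(3/7) + ...].
Sum ≈ 1.9056.

1.9056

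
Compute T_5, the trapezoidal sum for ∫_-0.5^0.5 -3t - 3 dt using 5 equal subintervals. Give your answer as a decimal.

Δt = (0.5 − (-0.5))/5 = 0.2.
f(-0.5) = -1.5, f(-0.3) = -2.1, f(-0.1) = -2.7, f(0.1) = -3.3, f(0.3) = -3.9, f(0.5) = -4.5.
T_5 = (Δt/2)·[f(t_0) + 2f(t_1) + ... + 2f(t_{4}) + f(t_5)].
Sum = -3.

-3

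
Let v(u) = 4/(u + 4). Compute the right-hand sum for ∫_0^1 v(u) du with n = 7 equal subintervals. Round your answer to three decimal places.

0.878

Δu = (1 − 0)/7 = 1/7.
Right endpoints: 1/7, 2/7, 3/7, 4/7, 5/7, 6/7, 1.
v(1/7) = 28/29, v(2/7) = 14/15, v(3/7) = 28/31, v(4/7) = 0.875, v(5/7) = 28/33, v(6/7) = 14/17, v(1) = 0.8.
Sum = Δu · [v(1/7) + v(2/7) + v(3/7) + ...].
Sum ≈ 0.878.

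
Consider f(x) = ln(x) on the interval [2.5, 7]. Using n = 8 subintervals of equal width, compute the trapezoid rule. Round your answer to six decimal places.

Δx = (7 − 2.5)/8 = 0.5625.
f(2.5) ≈ 0.916291, f(3.0625) ≈ 1.119232, f(3.625) ≈ 1.287854, f(4.1875) ≈ 1.432104, f(4.75) ≈ 1.558145, f(5.3125) ≈ 1.670063, f(5.875) ≈ 1.770706, f(6.4375) ≈ 1.862140, f(7) ≈ 1.945910.
T_8 = (Δx/2)·[f(x_0) + 2f(x_1) + ... + 2f(x_{7}) + f(x_8)].
Sum ≈ 6.823881.

6.823881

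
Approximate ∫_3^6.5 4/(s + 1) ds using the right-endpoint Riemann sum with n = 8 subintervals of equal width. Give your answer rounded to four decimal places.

2.4152

Δs = (6.5 − 3)/8 = 0.4375.
Right endpoints: 3.4375, 3.875, 4.3125, 4.75, 5.1875, 5.625, 6.0625, 6.5.
f(3.4375) = 64/71, f(3.875) = 32/39, f(4.3125) = 64/85, f(4.75) = 16/23, f(5.1875) = 64/99, f(5.625) = 32/53, f(6.0625) = 64/113, f(6.5) = 8/15.
Sum = Δs · [f(3.4375) + f(3.875) + f(4.3125) + ...].
Sum ≈ 2.4152.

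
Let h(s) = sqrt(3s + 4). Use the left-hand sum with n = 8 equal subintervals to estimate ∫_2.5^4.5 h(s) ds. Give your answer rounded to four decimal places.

7.5026

Δs = (4.5 − 2.5)/8 = 0.25.
Left endpoints: 2.5, 2.75, 3, 3.25, 3.5, 3.75, 4, 4.25.
h(2.5) ≈ 3.3912, h(2.75) ≈ 3.5000, h(3) ≈ 3.6056, h(3.25) ≈ 3.7081, h(3.5) ≈ 3.8079, h(3.75) ≈ 3.9051, h(4) ≈ 4.0000, h(4.25) ≈ 4.0927.
Sum = Δs · [h(2.5) + h(2.75) + h(3) + ...].
Sum ≈ 7.5026.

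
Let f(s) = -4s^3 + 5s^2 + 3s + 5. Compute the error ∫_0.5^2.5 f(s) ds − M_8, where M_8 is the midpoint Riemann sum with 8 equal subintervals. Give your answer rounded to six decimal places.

Exact integral: ∫_0.5^2.5 f(s) ds ≈ 5.83333333.
M_8 = 5.96875.
Error ≈ 5.83333333 − 5.96875 ≈ -0.135417.

-0.135417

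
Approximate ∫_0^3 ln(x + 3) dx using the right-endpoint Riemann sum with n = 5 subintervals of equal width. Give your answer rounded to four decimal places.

Δx = (3 − 0)/5 = 0.6.
Right endpoints: 0.6, 1.2, 1.8, 2.4, 3.
f(0.6) ≈ 1.2809, f(1.2) ≈ 1.4351, f(1.8) ≈ 1.5686, f(2.4) ≈ 1.6864, f(3) ≈ 1.7918.
Sum = Δx · [f(0.6) + f(1.2) + f(1.8) + f(2.4) + f(3)].
Sum ≈ 4.6577.

4.6577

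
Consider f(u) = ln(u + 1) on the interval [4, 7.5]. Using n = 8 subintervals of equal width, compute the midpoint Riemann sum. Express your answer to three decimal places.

Δu = (7.5 − 4)/8 = 0.4375.
Midpoints: 4.21875, 4.65625, 5.09375, 5.53125, 5.96875, 6.40625, 6.84375, 7.28125.
f(4.21875) ≈ 1.652, f(4.65625) ≈ 1.733, f(5.09375) ≈ 1.807, f(5.53125) ≈ 1.877, f(5.96875) ≈ 1.941, f(6.40625) ≈ 2.002, f(6.84375) ≈ 2.060, f(7.28125) ≈ 2.114.
Sum = Δu · [f(4.21875) + f(4.65625) + f(5.09375) + ...].
Sum ≈ 6.644.

6.644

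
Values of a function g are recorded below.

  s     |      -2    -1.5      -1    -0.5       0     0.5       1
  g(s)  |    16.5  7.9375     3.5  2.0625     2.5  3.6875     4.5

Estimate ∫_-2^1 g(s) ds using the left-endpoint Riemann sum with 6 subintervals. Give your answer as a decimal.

Δs = 0.5.
Sum = 0.5·[16.5 + 7.9375 + 3.5 + 2.0625 + 2.5 + 3.6875] = 18.09375.

18.09375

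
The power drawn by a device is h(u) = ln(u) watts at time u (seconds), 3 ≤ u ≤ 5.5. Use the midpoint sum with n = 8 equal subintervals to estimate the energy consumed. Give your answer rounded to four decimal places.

3.5809

Δu = (5.5 − 3)/8 = 0.3125.
Midpoints: 3.15625, 3.46875, 3.78125, 4.09375, 4.40625, 4.71875, 5.03125, 5.34375.
h(3.15625) ≈ 1.1494, h(3.46875) ≈ 1.2438, h(3.78125) ≈ 1.3301, h(4.09375) ≈ 1.4095, h(4.40625) ≈ 1.4830, h(4.71875) ≈ 1.5515, h(5.03125) ≈ 1.6157, h(5.34375) ≈ 1.6759.
Sum = Δu · [h(3.15625) + h(3.46875) + h(3.78125) + ...].
Sum ≈ 3.5809.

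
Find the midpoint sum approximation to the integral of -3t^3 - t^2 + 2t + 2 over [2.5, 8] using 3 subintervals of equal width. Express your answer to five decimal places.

-3065.08189

Δt = (8 − 2.5)/3 = 11/6.
Midpoints: 41/12, 5.25, 85/12.
f(41/12) = -23519/192, f(5.25) = -449.171875, f(85/12) = -633713/576.
Sum = Δt · [f(41/12) + f(5.25) + f(85/12)].
Sum ≈ -3065.08189.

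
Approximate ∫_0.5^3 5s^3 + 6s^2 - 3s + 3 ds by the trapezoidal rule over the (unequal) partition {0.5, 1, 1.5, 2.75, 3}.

Subinterval widths: 0.5, 0.5, 1.25, 0.25.
f(0.5) = 3.625, f(1) = 11, f(1.5) = 28.875, f(2.75) = 144.109375, f(3) = 183.
On each subinterval the trapezoid contributes (Δs_i/2)·[f(s_{i-1}) + f(s_i)].
Sum = 162.62890625.

162.62890625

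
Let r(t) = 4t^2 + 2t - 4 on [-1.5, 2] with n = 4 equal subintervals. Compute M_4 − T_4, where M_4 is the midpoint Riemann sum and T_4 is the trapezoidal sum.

M_4 = 2.0234375.
T_4 = 4.703125.
M_4 − T_4 = -2.6796875.

-2.6796875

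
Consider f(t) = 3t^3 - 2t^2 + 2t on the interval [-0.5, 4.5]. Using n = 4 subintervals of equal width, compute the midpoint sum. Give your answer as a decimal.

Δt = (4.5 − (-0.5))/4 = 1.25.
Midpoints: 0.125, 1.375, 2.625, 3.875.
f(0.125) = 115/512, f(1.375) = 3465/512, f(2.625) = 23415/512, f(3.875) = 77965/512.
Sum = Δt · [f(0.125) + f(1.375) + f(2.625) + f(3.875)].
Sum = 256.25.

256.25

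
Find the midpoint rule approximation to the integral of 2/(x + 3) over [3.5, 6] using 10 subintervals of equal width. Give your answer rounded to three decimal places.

0.651

Δx = (6 − 3.5)/10 = 0.25.
Midpoints: 3.625, 3.875, 4.125, 4.375, 4.625, 4.875, 5.125, 5.375, 5.625, 5.875.
f(3.625) = 16/53, f(3.875) = 16/55, f(4.125) = 16/57, f(4.375) = 16/59, f(4.625) = 16/61, f(4.875) = 16/63, f(5.125) = 16/65, f(5.375) = 16/67, f(5.625) = 16/69, f(5.875) = 16/71.
Sum = Δx · [f(3.625) + f(3.875) + f(4.125) + ...].
Sum ≈ 0.651.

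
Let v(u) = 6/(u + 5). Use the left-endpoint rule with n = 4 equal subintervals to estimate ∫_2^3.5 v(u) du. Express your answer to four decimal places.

Δu = (3.5 − 2)/4 = 0.375.
Left endpoints: 2, 2.375, 2.75, 3.125.
v(2) = 6/7, v(2.375) = 48/59, v(2.75) = 24/31, v(3.125) = 48/65.
Sum = Δu · [v(2) + v(2.375) + v(2.75) + v(3.125)].
Sum ≈ 1.1938.

1.1938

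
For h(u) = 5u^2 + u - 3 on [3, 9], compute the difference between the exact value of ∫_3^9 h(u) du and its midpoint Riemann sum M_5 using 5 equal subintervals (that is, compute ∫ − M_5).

Exact integral: ∫_3^9 h(u) du = 1188.
M_5 = 1184.4.
Error = 1188 − 1184.4 = 3.6.

3.6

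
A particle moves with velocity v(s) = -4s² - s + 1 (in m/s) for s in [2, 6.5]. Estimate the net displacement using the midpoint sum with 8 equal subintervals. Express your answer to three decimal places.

Δs = (6.5 − 2)/8 = 0.5625.
Midpoints: 2.28125, 2.84375, 3.40625, 3.96875, 4.53125, 5.09375, 5.65625, 6.21875.
v(2.28125) = -22.09765625, v(2.84375) = -34.19140625, v(3.40625) = -48.81640625, v(3.96875) = -65.97265625, v(4.53125) = -85.66015625, v(5.09375) = -107.87890625, v(5.65625) = -132.62890625, v(6.21875) = -159.91015625.
Sum = Δs · [v(2.28125) + v(2.84375) + v(3.40625) + ...].
Sum ≈ -369.650.

-369.650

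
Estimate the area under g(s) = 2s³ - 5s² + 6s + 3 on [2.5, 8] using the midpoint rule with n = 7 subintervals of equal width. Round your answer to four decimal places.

Δs = (8 − 2.5)/7 = 11/14.
Midpoints: 81/28, 103/28, 125/28, 5.25, 169/28, 191/28, 213/28.
g(81/28) = 295611/10976, g(103/28) = 625281/10976, g(125/28) = 1186303/10976, g(5.25) = 186.09375, g(169/28) = 3257955/10976, g(191/28) = 4896361/10976, g(213/28) = 7021671/10976.
Sum = Δs · [g(81/28) + g(103/28) + g(125/28) + ...].
Sum ≈ 1383.4289.

1383.4289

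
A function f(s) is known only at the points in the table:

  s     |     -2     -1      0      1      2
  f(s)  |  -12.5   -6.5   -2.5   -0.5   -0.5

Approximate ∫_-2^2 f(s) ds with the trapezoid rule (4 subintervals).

-16

Δs = 1.
T_4 = (1/2)·[(-12.5) + 2·(-6.5) + 2·(-2.5) + 2·(-0.5) + (-0.5)] = -16.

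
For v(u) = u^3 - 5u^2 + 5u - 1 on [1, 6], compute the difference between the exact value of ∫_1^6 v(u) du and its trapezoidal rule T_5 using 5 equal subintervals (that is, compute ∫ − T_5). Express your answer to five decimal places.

-4.58333

Exact integral: ∫_1^6 v(u) du ≈ 47.9166667.
T_5 = 52.5.
Error ≈ 47.9166667 − 52.5 ≈ -4.58333.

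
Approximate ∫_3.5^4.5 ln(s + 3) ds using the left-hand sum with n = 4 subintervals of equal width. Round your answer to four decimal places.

1.9271

Δs = (4.5 − 3.5)/4 = 0.25.
Left endpoints: 3.5, 3.75, 4, 4.25.
f(3.5) ≈ 1.8718, f(3.75) ≈ 1.9095, f(4) ≈ 1.9459, f(4.25) ≈ 1.9810.
Sum = Δs · [f(3.5) + f(3.75) + f(4) + f(4.25)].
Sum ≈ 1.9271.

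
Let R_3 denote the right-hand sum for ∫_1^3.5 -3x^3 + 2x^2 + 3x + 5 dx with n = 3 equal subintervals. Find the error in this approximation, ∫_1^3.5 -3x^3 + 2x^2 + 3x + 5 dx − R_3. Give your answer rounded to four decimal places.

Exact integral: ∫_1^3.5 f(x) dx ≈ -54.505208.
R_3 ≈ -99.629630.
Error ≈ -54.505208 − (-99.629630) ≈ 45.1244.

45.1244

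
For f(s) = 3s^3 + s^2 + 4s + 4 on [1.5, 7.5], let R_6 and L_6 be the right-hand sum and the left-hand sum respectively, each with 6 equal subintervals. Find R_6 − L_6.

1333.5

R_6 = 3349.
L_6 = 2015.5.
R_6 − L_6 = 1333.5.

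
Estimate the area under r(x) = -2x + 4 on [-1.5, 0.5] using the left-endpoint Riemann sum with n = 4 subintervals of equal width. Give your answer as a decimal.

Δx = (0.5 − (-1.5))/4 = 0.5.
Left endpoints: -1.5, -1, -0.5, 0.
r(-1.5) = 7, r(-1) = 6, r(-0.5) = 5, r(0) = 4.
Sum = Δx · [r(-1.5) + r(-1) + r(-0.5) + r(0)].
Sum = 11.

11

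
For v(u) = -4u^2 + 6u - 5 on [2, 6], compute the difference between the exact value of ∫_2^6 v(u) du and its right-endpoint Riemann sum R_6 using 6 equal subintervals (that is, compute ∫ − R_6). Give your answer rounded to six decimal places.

Exact integral: ∫_2^6 v(u) du ≈ -201.33333333.
R_6 ≈ -237.18518519.
Error ≈ -201.33333333 − (-237.18518519) ≈ 35.851852.

35.851852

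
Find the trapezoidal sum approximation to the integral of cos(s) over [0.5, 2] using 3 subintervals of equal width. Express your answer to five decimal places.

0.42088

Δs = (2 − 0.5)/3 = 0.5.
f(0.5) ≈ 0.87758, f(1) ≈ 0.54030, f(1.5) ≈ 0.07074, f(2) ≈ -0.41615.
T_3 = (Δs/2)·[f(s_0) + 2f(s_1) + 2f(s_2) + f(s_3)].
Sum ≈ 0.42088.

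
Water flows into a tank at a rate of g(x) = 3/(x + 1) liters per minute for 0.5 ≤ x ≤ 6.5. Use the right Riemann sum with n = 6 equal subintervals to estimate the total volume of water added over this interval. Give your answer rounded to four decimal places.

4.1308

Δx = (6.5 − 0.5)/6 = 1.
Right endpoints: 1.5, 2.5, 3.5, 4.5, 5.5, 6.5.
g(1.5) = 1.2, g(2.5) = 6/7, g(3.5) = 2/3, g(4.5) = 6/11, g(5.5) = 6/13, g(6.5) = 0.4.
Sum = Δx · [g(1.5) + g(2.5) + g(3.5) + ...].
Sum ≈ 4.1308.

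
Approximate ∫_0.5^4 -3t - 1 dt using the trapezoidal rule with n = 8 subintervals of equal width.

-27.125

Δt = (4 − 0.5)/8 = 0.4375.
f(0.5) = -2.5, f(0.9375) = -3.8125, f(1.375) = -5.125, f(1.8125) = -6.4375, f(2.25) = -7.75, f(2.6875) = -9.0625, f(3.125) = -10.375, f(3.5625) = -11.6875, f(4) = -13.
T_8 = (Δt/2)·[f(t_0) + 2f(t_1) + ... + 2f(t_{7}) + f(t_8)].
Sum = -27.125.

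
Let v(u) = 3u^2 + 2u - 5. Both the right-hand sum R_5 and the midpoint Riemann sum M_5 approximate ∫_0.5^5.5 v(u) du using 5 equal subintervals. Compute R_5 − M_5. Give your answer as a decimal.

R_5 = 223.75.
M_5 = 170.
R_5 − M_5 = 53.75.

53.75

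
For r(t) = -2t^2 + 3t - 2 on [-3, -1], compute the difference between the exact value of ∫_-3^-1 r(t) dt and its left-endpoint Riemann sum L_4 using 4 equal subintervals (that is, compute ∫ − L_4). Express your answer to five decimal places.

5.66667

Exact integral: ∫_-3^-1 r(t) dt ≈ -33.3333333.
L_4 = -39.
Error ≈ -33.3333333 − (-39) ≈ 5.66667.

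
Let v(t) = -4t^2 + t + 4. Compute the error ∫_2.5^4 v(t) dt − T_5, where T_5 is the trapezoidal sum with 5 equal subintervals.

Exact integral: ∫_2.5^4 v(t) dt = -53.625.
T_5 = -53.715.
Error = -53.625 − (-53.715) = 0.09.

0.09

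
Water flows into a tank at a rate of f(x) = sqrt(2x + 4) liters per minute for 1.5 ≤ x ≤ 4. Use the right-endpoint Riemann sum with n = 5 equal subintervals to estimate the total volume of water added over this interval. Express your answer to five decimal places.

7.88572

Δx = (4 − 1.5)/5 = 0.5.
Right endpoints: 2, 2.5, 3, 3.5, 4.
f(2) ≈ 2.82843, f(2.5) ≈ 3.00000, f(3) ≈ 3.16228, f(3.5) ≈ 3.31662, f(4) ≈ 3.46410.
Sum = Δx · [f(2) + f(2.5) + f(3) + f(3.5) + f(4)].
Sum ≈ 7.88572.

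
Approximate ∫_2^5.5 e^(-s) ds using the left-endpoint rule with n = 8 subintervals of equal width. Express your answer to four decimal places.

Δs = (5.5 − 2)/8 = 0.4375.
Left endpoints: 2, 2.4375, 2.875, 3.3125, 3.75, 4.1875, 4.625, 5.0625.
f(2) ≈ 0.1353, f(2.4375) ≈ 0.0874, f(2.875) ≈ 0.0564, f(3.3125) ≈ 0.0364, f(3.75) ≈ 0.0235, f(4.1875) ≈ 0.0152, f(4.625) ≈ 0.0098, f(5.0625) ≈ 0.0063.
Sum = Δs · [f(2) + f(2.4375) + f(2.875) + ...].
Sum ≈ 0.1620.

0.1620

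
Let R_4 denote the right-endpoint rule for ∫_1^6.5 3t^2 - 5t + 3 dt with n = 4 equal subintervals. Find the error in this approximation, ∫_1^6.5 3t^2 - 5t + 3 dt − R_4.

Exact integral: ∫_1^6.5 f(t) dt = 187.
R_4 = 258.37109375.
Error = 187 − 258.37109375 = -71.37109375.

-71.37109375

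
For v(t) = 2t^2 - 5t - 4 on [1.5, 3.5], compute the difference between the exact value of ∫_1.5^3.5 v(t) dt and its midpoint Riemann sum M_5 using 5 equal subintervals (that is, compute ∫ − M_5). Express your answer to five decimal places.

Exact integral: ∫_1.5^3.5 v(t) dt ≈ -6.6666667.
M_5 = -6.72.
Error ≈ -6.6666667 − (-6.72) ≈ 0.05333.

0.05333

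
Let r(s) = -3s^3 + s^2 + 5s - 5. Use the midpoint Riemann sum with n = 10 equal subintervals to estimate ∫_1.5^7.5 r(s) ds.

-2117.64

Δs = (7.5 − 1.5)/10 = 0.6.
Midpoints: 1.8, 2.4, 3, 3.6, 4.2, 4.8, 5.4, 6, 6.6, 7.2.
r(1.8) = -10.256, r(2.4) = -28.712, r(3) = -62, r(3.6) = -114.008, r(4.2) = -188.624, r(4.8) = -289.736, r(5.4) = -421.232, r(6) = -587, r(6.6) = -790.928, r(7.2) = -1036.904.
Sum = Δs · [r(1.8) + r(2.4) + r(3) + ...].
Sum = -2117.64.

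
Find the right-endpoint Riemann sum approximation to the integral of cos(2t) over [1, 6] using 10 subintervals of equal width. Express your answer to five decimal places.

-0.34666

Δt = (6 − 1)/10 = 0.5.
Right endpoints: 1.5, 2, 2.5, 3, 3.5, 4, 4.5, 5, 5.5, 6.
f(1.5) ≈ -0.98999, f(2) ≈ -0.65364, f(2.5) ≈ 0.28366, f(3) ≈ 0.96017, f(3.5) ≈ 0.75390, f(4) ≈ -0.14550, f(4.5) ≈ -0.91113, f(5) ≈ -0.83907, f(5.5) ≈ 0.00443, f(6) ≈ 0.84385.
Sum = Δt · [f(1.5) + f(2) + f(2.5) + ...].
Sum ≈ -0.34666.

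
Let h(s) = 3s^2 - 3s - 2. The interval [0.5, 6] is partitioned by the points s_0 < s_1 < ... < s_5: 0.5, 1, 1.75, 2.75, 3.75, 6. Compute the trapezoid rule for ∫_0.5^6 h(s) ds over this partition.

158.21875

Subinterval widths: 0.5, 0.75, 1, 1, 2.25.
h(0.5) = -2.75, h(1) = -2, h(1.75) = 1.9375, h(2.75) = 12.4375, h(3.75) = 28.9375, h(6) = 88.
On each subinterval the trapezoid contributes (Δs_i/2)·[h(s_{i-1}) + h(s_i)].
Sum = 158.21875.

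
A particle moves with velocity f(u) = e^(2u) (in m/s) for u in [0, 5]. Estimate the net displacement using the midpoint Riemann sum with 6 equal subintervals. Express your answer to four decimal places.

9834.3197

Δu = (5 − 0)/6 = 5/6.
Midpoints: 5/12, 1.25, 25/12, 35/12, 3.75, 55/12.
f(5/12) ≈ 2.3010, f(1.25) ≈ 12.1825, f(25/12) ≈ 64.5001, f(35/12) ≈ 341.4951, f(3.75) ≈ 1808.0424, f(55/12) ≈ 9572.6626.
Sum = Δu · [f(5/12) + f(1.25) + f(25/12) + ...].
Sum ≈ 9834.3197.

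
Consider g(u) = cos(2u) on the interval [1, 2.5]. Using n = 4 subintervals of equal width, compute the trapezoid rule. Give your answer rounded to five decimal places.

-0.88991

Δu = (2.5 − 1)/4 = 0.375.
g(1) ≈ -0.41615, g(1.375) ≈ -0.92430, g(1.75) ≈ -0.93646, g(2.125) ≈ -0.44609, g(2.5) ≈ 0.28366.
T_4 = (Δu/2)·[g(u_0) + 2g(u_1) + 2g(u_2) + 2g(u_3) + g(u_4)].
Sum ≈ -0.88991.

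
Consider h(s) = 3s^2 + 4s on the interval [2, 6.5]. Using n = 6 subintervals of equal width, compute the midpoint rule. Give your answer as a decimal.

Δs = (6.5 − 2)/6 = 0.75.
Midpoints: 2.375, 3.125, 3.875, 4.625, 5.375, 6.125.
h(2.375) = 26.421875, h(3.125) = 41.796875, h(3.875) = 60.546875, h(4.625) = 82.671875, h(5.375) = 108.171875, h(6.125) = 137.046875.
Sum = Δs · [h(2.375) + h(3.125) + h(3.875) + ...].
Sum = 342.4921875.

342.4921875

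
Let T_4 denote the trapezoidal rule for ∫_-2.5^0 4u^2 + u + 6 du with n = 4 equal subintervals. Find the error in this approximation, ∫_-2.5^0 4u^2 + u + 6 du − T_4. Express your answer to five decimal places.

Exact integral: ∫_-2.5^0 f(u) du ≈ 32.7083333.
T_4 = 33.359375.
Error ≈ 32.7083333 − 33.359375 ≈ -0.65104.

-0.65104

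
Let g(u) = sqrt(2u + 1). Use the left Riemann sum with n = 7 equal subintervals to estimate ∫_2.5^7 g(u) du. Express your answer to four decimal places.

14.0032

Δu = (7 − 2.5)/7 = 9/14.
Left endpoints: 2.5, 22/7, 53/14, 31/7, 71/14, 40/7, 89/14.
g(2.5) ≈ 2.4495, g(22/7) ≈ 2.6992, g(53/14) ≈ 2.9277, g(31/7) ≈ 3.1396, g(71/14) ≈ 3.3381, g(40/7) ≈ 3.5254, g(89/14) ≈ 3.7033.
Sum = Δu · [g(2.5) + g(22/7) + g(53/14) + ...].
Sum ≈ 14.0032.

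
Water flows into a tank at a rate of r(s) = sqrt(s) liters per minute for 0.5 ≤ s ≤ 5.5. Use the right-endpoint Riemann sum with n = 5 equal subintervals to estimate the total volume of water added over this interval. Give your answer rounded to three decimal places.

9.143

Δs = (5.5 − 0.5)/5 = 1.
Right endpoints: 1.5, 2.5, 3.5, 4.5, 5.5.
r(1.5) ≈ 1.225, r(2.5) ≈ 1.581, r(3.5) ≈ 1.871, r(4.5) ≈ 2.121, r(5.5) ≈ 2.345.
Sum = Δs · [r(1.5) + r(2.5) + r(3.5) + r(4.5) + r(5.5)].
Sum ≈ 9.143.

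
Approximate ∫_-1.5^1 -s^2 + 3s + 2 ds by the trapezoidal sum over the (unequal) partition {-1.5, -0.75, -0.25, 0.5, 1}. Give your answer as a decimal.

1.484375

Subinterval widths: 0.75, 0.5, 0.75, 0.5.
f(-1.5) = -4.75, f(-0.75) = -0.8125, f(-0.25) = 1.1875, f(0.5) = 3.25, f(1) = 4.
On each subinterval the trapezoid contributes (Δs_i/2)·[f(s_{i-1}) + f(s_i)].
Sum = 1.484375.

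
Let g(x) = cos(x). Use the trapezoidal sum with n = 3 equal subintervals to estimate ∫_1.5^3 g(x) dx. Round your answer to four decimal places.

-0.8385

Δx = (3 − 1.5)/3 = 0.5.
g(1.5) ≈ 0.0707, g(2) ≈ -0.4161, g(2.5) ≈ -0.8011, g(3) ≈ -0.9900.
T_3 = (Δx/2)·[g(x_0) + 2g(x_1) + 2g(x_2) + g(x_3)].
Sum ≈ -0.8385.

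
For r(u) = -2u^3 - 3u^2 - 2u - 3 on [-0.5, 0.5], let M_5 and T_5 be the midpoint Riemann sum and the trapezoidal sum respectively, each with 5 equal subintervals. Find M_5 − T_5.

0.03

M_5 = -3.24.
T_5 = -3.27.
M_5 − T_5 = 0.03.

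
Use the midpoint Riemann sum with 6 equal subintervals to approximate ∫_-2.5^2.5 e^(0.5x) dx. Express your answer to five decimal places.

6.36156

Δx = (2.5 − (-2.5))/6 = 5/6.
Midpoints: -25/12, -1.25, -5/12, 5/12, 1.25, 25/12.
f(-25/12) ≈ 0.35287, f(-1.25) ≈ 0.53526, f(-5/12) ≈ 0.81194, f(5/12) ≈ 1.23162, f(1.25) ≈ 1.86825, f(25/12) ≈ 2.83394.
Sum = Δx · [f(-25/12) + f(-1.25) + f(-5/12) + ...].
Sum ≈ 6.36156.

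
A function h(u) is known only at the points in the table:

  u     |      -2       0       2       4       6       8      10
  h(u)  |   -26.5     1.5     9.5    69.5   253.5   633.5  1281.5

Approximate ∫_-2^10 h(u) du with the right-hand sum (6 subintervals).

Δu = 2.
Sum = 2·[1.5 + 9.5 + 69.5 + 253.5 + 633.5 + 1281.5] = 4498.

4498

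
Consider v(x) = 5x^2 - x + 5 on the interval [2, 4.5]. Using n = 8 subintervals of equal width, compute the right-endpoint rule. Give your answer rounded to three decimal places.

155.425

Δx = (4.5 − 2)/8 = 0.3125.
Right endpoints: 2.3125, 2.625, 2.9375, 3.25, 3.5625, 3.875, 4.1875, 4.5.
v(2.3125) = 29.42578125, v(2.625) = 36.828125, v(2.9375) = 45.20703125, v(3.25) = 54.5625, v(3.5625) = 64.89453125, v(3.875) = 76.203125, v(4.1875) = 88.48828125, v(4.5) = 101.75.
Sum = Δx · [v(2.3125) + v(2.625) + v(2.9375) + ...].
Sum ≈ 155.425.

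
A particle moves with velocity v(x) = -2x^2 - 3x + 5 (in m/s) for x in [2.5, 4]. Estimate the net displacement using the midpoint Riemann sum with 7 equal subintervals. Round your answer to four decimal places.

-39.3635

Δx = (4 − 2.5)/7 = 3/14.
Midpoints: 73/28, 79/28, 85/28, 3.25, 97/28, 103/28, 109/28.
v(73/28) = -6435/392, v(79/28) = -7599/392, v(85/28) = -8835/392, v(3.25) = -25.875, v(97/28) = -11523/392, v(103/28) = -12975/392, v(109/28) = -14499/392.
Sum = Δx · [v(73/28) + v(79/28) + v(85/28) + ...].
Sum ≈ -39.3635.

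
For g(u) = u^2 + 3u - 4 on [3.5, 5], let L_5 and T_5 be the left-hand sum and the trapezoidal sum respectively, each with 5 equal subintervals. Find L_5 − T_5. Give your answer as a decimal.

L_5 = 37.935.
T_5 = 40.5225.
L_5 − T_5 = -2.5875.

-2.5875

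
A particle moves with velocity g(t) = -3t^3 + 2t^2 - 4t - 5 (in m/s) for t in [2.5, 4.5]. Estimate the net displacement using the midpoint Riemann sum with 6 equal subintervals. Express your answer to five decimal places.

Δt = (4.5 − 2.5)/6 = 1/3.
Midpoints: 8/3, 3, 10/3, 11/3, 4, 13/3.
g(8/3) = -175/3, g(3) = -80, g(10/3) = -965/9, g(11/3) = -422/3, g(4) = -181, g(13/3) = -2060/9.
Sum = Δt · [g(8/3) + g(3) + g(10/3) + ...].
Sum ≈ -265.37037.

-265.37037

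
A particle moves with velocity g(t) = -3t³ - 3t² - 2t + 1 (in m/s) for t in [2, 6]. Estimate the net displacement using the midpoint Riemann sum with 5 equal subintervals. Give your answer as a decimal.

-1187.68

Δt = (6 − 2)/5 = 0.8.
Midpoints: 2.4, 3.2, 4, 4.8, 5.6.
g(2.4) = -62.552, g(3.2) = -134.424, g(4) = -247, g(4.8) = -409.496, g(5.6) = -631.128.
Sum = Δt · [g(2.4) + g(3.2) + g(4) + g(4.8) + g(5.6)].
Sum = -1187.68.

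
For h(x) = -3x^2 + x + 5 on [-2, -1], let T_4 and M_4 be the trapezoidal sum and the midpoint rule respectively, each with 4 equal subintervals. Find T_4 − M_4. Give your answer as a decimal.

-0.046875

T_4 = -3.53125.
M_4 = -3.484375.
T_4 − M_4 = -0.046875.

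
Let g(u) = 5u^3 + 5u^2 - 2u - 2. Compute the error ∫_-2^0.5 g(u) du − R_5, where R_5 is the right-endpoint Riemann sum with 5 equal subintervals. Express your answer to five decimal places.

Exact integral: ∫_-2^0.5 g(u) du ≈ -7.6302083.
R_5 = -4.0625.
Error ≈ -7.6302083 − (-4.0625) ≈ -3.56771.

-3.56771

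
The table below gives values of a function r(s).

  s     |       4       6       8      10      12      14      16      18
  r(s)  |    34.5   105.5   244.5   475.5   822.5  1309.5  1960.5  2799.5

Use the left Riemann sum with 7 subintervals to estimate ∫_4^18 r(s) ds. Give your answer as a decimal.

Δs = 2.
Sum = 2·[34.5 + 105.5 + 244.5 + 475.5 + 822.5 + 1309.5 + 1960.5] = 9905.

9905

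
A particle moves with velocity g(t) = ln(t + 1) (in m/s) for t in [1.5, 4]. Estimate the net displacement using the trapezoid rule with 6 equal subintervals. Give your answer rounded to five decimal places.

Δt = (4 − 1.5)/6 = 5/12.
g(1.5) ≈ 0.91629, g(23/12) ≈ 1.07044, g(7/3) ≈ 1.20397, g(2.75) ≈ 1.32176, g(19/6) ≈ 1.42712, g(43/12) ≈ 1.52243, g(4) ≈ 1.60944.
T_6 = (Δt/2)·[g(t_0) + 2g(t_1) + ... + 2g(t_{5}) + g(t_6)].
Sum ≈ 3.25357.

3.25357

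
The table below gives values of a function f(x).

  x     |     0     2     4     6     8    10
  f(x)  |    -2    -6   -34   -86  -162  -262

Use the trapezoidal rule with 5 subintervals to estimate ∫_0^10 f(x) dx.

-840

Δx = 2.
T_5 = (2/2)·[(-2) + 2·(-6) + 2·(-34) + 2·(-86) + 2·(-162) + (-262)] = -840.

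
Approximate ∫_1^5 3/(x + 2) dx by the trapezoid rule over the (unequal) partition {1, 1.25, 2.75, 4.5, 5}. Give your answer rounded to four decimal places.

2.5854

Subinterval widths: 0.25, 1.5, 1.75, 0.5.
f(1) = 1, f(1.25) = 12/13, f(2.75) = 12/19, f(4.5) = 6/13, f(5) = 3/7.
On each subinterval the trapezoid contributes (Δx_i/2)·[f(x_{i-1}) + f(x_i)].
Sum ≈ 2.5854.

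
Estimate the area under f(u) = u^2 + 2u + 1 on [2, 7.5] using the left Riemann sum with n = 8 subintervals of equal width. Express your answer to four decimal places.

Δu = (7.5 − 2)/8 = 0.6875.
Left endpoints: 2, 2.6875, 3.375, 4.0625, 4.75, 5.4375, 6.125, 6.8125.
f(2) = 9, f(2.6875) = 13.59765625, f(3.375) = 19.140625, f(4.0625) = 25.62890625, f(4.75) = 33.0625, f(5.4375) = 41.44140625, f(6.125) = 50.765625, f(6.8125) = 61.03515625.
Sum = Δu · [f(2) + f(2.6875) + f(3.375) + ...].
Sum ≈ 174.3994.

174.3994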